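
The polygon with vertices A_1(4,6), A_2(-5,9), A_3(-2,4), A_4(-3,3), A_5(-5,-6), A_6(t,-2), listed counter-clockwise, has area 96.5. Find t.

The doubled signed area Σ (x_i y_{i+1} − x_{i+1} y_i) is linear in t.
With t=0 it equals 121; the coefficient of t is 12 (from the two edges through A_6).
So 12·t + 121 = 2·96.5 = 193 ⇒ t = 6.

6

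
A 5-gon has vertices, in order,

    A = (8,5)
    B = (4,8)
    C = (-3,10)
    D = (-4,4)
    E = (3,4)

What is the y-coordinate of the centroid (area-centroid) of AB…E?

1739/273

Apply Gauss's area formula. First the cross-terms c_i = x_i·y_{i+1} − x_{i+1}·y_i:
  44, 64, 28, -28, -17  ⇒  2A = 91, A = 45.5.
Then Σ (y_i + y_{i+1})·c_i = 1739, so ȳ = 1739 / (6·45.5) = 1739/273.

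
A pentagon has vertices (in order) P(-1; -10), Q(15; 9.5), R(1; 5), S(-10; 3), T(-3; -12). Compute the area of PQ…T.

Apply the surveyor's formula: 2A = Σ (x_i·y_{i+1} − x_{i+1}·y_i), indices taken mod 5.
Cross-terms: 140.5, 65.5, 53, 129, 18  ⇒  Σ = 406
Area = |Σ|/2 = 203.

203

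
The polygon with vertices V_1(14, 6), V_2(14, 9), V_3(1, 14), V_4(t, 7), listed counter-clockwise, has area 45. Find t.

6

Write out the shoelace sum; only the two edges meeting at V_4 involve t:
2·Area = [(1·7 − t·14) + (t·6 − 14·7)] + 229
       = -8·t + 138 = 90
⇒ t = 6.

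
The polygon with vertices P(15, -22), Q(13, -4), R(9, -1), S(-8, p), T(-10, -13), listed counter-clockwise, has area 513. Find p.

14

The doubled signed area Σ (x_i y_{i+1} − x_{i+1} y_i) is linear in p.
With p=0 it equals 760; the coefficient of p is 19 (from the two edges through S).
So 19·p + 760 = 2·513 = 1026 ⇒ p = 14.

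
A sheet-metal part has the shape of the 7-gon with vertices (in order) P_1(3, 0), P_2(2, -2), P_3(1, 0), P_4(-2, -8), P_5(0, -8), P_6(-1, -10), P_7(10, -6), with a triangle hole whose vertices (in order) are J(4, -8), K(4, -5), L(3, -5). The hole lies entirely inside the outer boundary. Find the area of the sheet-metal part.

Outer boundary:
Apply the shoelace formula: 2A = Σ (x_i·y_{i+1} − x_{i+1}·y_i), indices taken mod 7.
Σ = (-6) + (2) + (-8) + (16) + (-8) + (106) + (18) = 120
Area = |Σ|/2 = 60.
Hole:
Cross-terms: 12, -5, -4  ⇒  Σ = 3
Area = |Σ|/2 = 1.5.
Net area = 60 − 1.5 = 58.5.

58.5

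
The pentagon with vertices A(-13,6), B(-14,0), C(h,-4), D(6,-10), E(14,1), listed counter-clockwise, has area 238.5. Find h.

The doubled signed area Σ (x_i y_{i+1} − x_{i+1} y_i) is linear in h.
With h=0 it equals 407; the coefficient of h is -10 (from the two edges through C).
So -10·h + 407 = 2·238.5 = 477 ⇒ h = -7.

-7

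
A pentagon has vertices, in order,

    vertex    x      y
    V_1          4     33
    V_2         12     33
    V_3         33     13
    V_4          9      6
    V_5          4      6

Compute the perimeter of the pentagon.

94

|V_1V_2| = √((8)² + (0)²) = √64 = 8
|V_2V_3| = √((21)² + (-20)²) = √841 = 29
|V_3V_4| = √((-24)² + (-7)²) = √625 = 25
|V_4V_5| = √((-5)² + (0)²) = √25 = 5
|V_5V_1| = √((0)² + (27)²) = √729 = 27
Perimeter = 8 + 29 + 25 + 5 + 27 = 94.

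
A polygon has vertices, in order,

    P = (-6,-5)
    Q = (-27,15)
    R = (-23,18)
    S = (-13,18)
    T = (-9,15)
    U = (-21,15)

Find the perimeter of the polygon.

86

|PQ| = √((-21)² + (20)²) = √841 = 29
|QR| = √((4)² + (3)²) = √25 = 5
|RS| = √((10)² + (0)²) = √100 = 10
|ST| = √((4)² + (-3)²) = √25 = 5
|TU| = √((-12)² + (0)²) = √144 = 12
|UP| = √((15)² + (-20)²) = √625 = 25
Perimeter = 29 + 5 + 10 + 5 + 12 + 25 = 86.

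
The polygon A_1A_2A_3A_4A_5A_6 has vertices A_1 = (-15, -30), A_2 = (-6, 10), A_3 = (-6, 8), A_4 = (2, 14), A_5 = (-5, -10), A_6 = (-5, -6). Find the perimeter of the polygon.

|A_1A_2| = √((9)² + (40)²) = √1681 = 41
|A_2A_3| = √((0)² + (-2)²) = √4 = 2
|A_3A_4| = √((8)² + (6)²) = √100 = 10
|A_4A_5| = √((-7)² + (-24)²) = √625 = 25
|A_5A_6| = √((0)² + (4)²) = √16 = 4
|A_6A_1| = √((-10)² + (-24)²) = √676 = 26
Perimeter = 41 + 2 + 10 + 25 + 4 + 26 = 108.

108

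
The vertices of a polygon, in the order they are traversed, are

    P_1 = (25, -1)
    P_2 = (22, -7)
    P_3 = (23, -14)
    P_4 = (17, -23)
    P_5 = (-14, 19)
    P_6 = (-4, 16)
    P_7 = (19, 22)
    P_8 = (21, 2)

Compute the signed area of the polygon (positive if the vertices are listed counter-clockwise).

-812.5

Apply the shoelace (surveyor's) formula: 2A = Σ (x_i·y_{i+1} − x_{i+1}·y_i), indices taken mod 8.
P_1→P_2: (25)(-7) − (22)(-1) = -153
P_2→P_3: (22)(-14) − (23)(-7) = -147
P_3→P_4: (23)(-23) − (17)(-14) = -291
P_4→P_5: (17)(19) − (-14)(-23) = 1
P_5→P_6: (-14)(16) − (-4)(19) = -148
P_6→P_7: (-4)(22) − (19)(16) = -392
P_7→P_8: (19)(2) − (21)(22) = -424
P_8→P_1: (21)(-1) − (25)(2) = -71
Σ = -1625
Signed area = Σ/2 = -812.5 (negative ⇒ clockwise traversal).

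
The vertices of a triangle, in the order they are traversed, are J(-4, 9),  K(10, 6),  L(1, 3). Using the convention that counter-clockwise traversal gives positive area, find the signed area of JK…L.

Σ = (-114) + (24) + (21) = -69
Signed area = Σ/2 = -34.5 (negative ⇒ clockwise traversal).

-34.5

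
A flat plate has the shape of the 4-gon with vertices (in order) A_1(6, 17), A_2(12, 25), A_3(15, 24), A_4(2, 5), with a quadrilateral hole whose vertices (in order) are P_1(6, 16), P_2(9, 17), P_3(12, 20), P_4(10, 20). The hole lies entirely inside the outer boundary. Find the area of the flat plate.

Outer boundary:
Apply Gauss's area formula: 2A = Σ (x_i·y_{i+1} − x_{i+1}·y_i), indices taken mod 4.
Σ = (-54) + (-87) + (27) + (4) = -110
Area = |Σ|/2 = 55.
Hole:
Σ = (-42) + (-24) + (40) + (40) = 14
Area = |Σ|/2 = 7.
Net area = 55 − 7 = 48.

48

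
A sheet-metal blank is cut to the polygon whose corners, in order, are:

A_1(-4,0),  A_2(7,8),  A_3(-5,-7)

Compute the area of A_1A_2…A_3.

Cross-terms: -32, -9, -28  ⇒  Σ = -69
Area = |Σ|/2 = 34.5.

34.5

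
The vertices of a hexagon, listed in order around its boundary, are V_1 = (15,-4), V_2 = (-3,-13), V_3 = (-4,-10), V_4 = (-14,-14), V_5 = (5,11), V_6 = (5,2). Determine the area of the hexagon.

246

Apply Gauss's area formula: 2A = Σ (x_i·y_{i+1} − x_{i+1}·y_i), indices taken mod 6.
Σ = (-207) + (-22) + (-84) + (-84) + (-45) + (-50) = -492
Area = |Σ|/2 = 246.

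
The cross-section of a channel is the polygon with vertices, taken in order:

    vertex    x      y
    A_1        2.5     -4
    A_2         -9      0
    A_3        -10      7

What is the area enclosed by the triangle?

Σ = (-36) + (-63) + (22.5) = -76.5
Area = |Σ|/2 = 38.25.

38.25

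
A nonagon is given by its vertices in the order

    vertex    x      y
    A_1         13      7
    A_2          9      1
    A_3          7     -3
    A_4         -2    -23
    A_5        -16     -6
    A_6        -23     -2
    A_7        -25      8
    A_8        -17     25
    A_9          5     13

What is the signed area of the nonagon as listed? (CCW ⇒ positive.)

-958

A_1→A_2: (13)(1) − (9)(7) = -50
A_2→A_3: (9)(-3) − (7)(1) = -34
A_3→A_4: (7)(-23) − (-2)(-3) = -167
A_4→A_5: (-2)(-6) − (-16)(-23) = -356
A_5→A_6: (-16)(-2) − (-23)(-6) = -106
A_6→A_7: (-23)(8) − (-25)(-2) = -234
A_7→A_8: (-25)(25) − (-17)(8) = -489
A_8→A_9: (-17)(13) − (5)(25) = -346
A_9→A_1: (5)(7) − (13)(13) = -134
Σ = -1916
Signed area = Σ/2 = -958 (negative ⇒ clockwise traversal).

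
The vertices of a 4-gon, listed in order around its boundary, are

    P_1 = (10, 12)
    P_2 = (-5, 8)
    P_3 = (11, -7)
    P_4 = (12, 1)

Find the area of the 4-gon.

Apply the shoelace formula: 2A = Σ (x_i·y_{i+1} − x_{i+1}·y_i), indices taken mod 4.
Σ = (140) + (-53) + (95) + (134) = 316
Area = |Σ|/2 = 158.

158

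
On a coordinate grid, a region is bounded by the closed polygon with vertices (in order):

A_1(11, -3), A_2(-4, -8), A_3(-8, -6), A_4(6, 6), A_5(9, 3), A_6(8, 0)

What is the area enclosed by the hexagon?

118

A_1→A_2: (11)(-8) − (-4)(-3) = -100
A_2→A_3: (-4)(-6) − (-8)(-8) = -40
A_3→A_4: (-8)(6) − (6)(-6) = -12
A_4→A_5: (6)(3) − (9)(6) = -36
A_5→A_6: (9)(0) − (8)(3) = -24
A_6→A_1: (8)(-3) − (11)(0) = -24
Σ = -236
Area = |Σ|/2 = 118.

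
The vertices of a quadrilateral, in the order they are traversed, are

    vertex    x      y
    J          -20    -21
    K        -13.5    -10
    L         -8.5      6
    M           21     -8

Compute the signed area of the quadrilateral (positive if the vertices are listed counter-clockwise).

-454.25

Apply the surveyor's formula: 2A = Σ (x_i·y_{i+1} − x_{i+1}·y_i), indices taken mod 4.
J→K: (-20)(-10) − (-13.5)(-21) = -83.5
K→L: (-13.5)(6) − (-8.5)(-10) = -166
L→M: (-8.5)(-8) − (21)(6) = -58
M→J: (21)(-21) − (-20)(-8) = -601
Σ = -908.5
Signed area = Σ/2 = -454.25 (negative ⇒ clockwise traversal).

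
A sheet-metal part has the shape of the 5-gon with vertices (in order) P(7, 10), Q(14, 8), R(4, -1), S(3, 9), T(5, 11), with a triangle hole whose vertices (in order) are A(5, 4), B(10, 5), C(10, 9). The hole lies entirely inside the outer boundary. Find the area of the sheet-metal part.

55

Outer boundary:
Apply Gauss's area formula: 2A = Σ (x_i·y_{i+1} − x_{i+1}·y_i), indices taken mod 5.
Σ = (-84) + (-46) + (39) + (-12) + (-27) = -130
Area = |Σ|/2 = 65.
Hole:
Cross-terms: -15, 40, -5  ⇒  Σ = 20
Area = |Σ|/2 = 10.
Net area = 65 − 10 = 55.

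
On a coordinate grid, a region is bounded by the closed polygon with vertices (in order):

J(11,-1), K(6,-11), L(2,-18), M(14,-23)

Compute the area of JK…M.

122

J→K: (11)(-11) − (6)(-1) = -115
K→L: (6)(-18) − (2)(-11) = -86
L→M: (2)(-23) − (14)(-18) = 206
M→J: (14)(-1) − (11)(-23) = 239
Σ = 244
Area = |Σ|/2 = 122.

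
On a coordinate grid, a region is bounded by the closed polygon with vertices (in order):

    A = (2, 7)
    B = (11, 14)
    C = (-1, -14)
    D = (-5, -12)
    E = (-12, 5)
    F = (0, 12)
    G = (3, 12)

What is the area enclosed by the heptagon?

299.5

A→B: (2)(14) − (11)(7) = -49
B→C: (11)(-14) − (-1)(14) = -140
C→D: (-1)(-12) − (-5)(-14) = -58
D→E: (-5)(5) − (-12)(-12) = -169
E→F: (-12)(12) − (0)(5) = -144
F→G: (0)(12) − (3)(12) = -36
G→A: (3)(7) − (2)(12) = -3
Σ = -599
Area = |Σ|/2 = 299.5.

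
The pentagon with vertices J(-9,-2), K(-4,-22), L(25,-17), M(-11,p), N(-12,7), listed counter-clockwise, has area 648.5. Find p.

18

The doubled signed area Σ (x_i y_{i+1} − x_{i+1} y_i) is linear in p.
With p=0 it equals 631; the coefficient of p is 37 (from the two edges through M).
So 37·p + 631 = 2·648.5 = 1297 ⇒ p = 18.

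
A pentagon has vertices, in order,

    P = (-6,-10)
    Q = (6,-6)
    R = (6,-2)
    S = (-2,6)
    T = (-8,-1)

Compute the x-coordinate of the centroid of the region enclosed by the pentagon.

-280/207

Apply the shoelace (surveyor's) formula. First the cross-terms c_i = x_i·y_{i+1} − x_{i+1}·y_i:
  96, 24, 32, 50, 74  ⇒  2A = 276, A = 138.
Then Σ (x_i + x_{i+1})·c_i = -1120, so x̄ = -1120 / (6·138) = -280/207.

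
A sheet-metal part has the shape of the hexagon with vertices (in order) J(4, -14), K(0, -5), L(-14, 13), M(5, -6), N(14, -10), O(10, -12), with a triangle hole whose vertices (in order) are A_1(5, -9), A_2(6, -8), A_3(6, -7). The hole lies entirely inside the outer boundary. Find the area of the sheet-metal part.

Outer boundary:
Σ = (-20) + (-70) + (19) + (34) + (-68) + (-92) = -197
Area = |Σ|/2 = 98.5.
Hole:
Σ = (14) + (6) + (-19) = 1
Area = |Σ|/2 = 0.5.
Net area = 98.5 − 0.5 = 98.

98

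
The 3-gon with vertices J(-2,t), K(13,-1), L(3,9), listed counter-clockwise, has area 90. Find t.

Write out the shoelace sum; only the two edges meeting at J involve t:
2·Area = [(3·t − (-2)·9) + ((-2)·(-1) − 13·t)] + 120
       = -10·t + 140 = 180
⇒ t = -4.

-4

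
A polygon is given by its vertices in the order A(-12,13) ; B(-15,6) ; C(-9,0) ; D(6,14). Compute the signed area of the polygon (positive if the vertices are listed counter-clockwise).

148.5

Cross-terms: 123, 54, -126, 246  ⇒  Σ = 297
Signed area = Σ/2 = 148.5 (positive ⇒ counter-clockwise traversal).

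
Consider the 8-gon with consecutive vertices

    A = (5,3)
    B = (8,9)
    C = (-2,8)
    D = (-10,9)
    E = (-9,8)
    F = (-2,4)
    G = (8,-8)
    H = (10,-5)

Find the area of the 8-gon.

112.5

Apply the shoelace formula: 2A = Σ (x_i·y_{i+1} − x_{i+1}·y_i), indices taken mod 8.
A→B: (5)(9) − (8)(3) = 21
B→C: (8)(8) − (-2)(9) = 82
C→D: (-2)(9) − (-10)(8) = 62
D→E: (-10)(8) − (-9)(9) = 1
E→F: (-9)(4) − (-2)(8) = -20
F→G: (-2)(-8) − (8)(4) = -16
G→H: (8)(-5) − (10)(-8) = 40
H→A: (10)(3) − (5)(-5) = 55
Σ = 225
Area = |Σ|/2 = 112.5.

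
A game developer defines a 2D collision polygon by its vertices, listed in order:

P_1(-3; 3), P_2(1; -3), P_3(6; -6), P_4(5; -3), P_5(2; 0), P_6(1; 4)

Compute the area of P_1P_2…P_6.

29.5

Apply Gauss's area formula: 2A = Σ (x_i·y_{i+1} − x_{i+1}·y_i), indices taken mod 6.
Σ = (6) + (12) + (12) + (6) + (8) + (15) = 59
Area = |Σ|/2 = 29.5.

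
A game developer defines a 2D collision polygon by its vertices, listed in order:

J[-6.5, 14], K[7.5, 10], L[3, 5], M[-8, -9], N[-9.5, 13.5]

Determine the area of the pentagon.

194.125

Cross-terms: -170, 7.5, 13, -193.5, -45.25  ⇒  Σ = -388.25
Area = |Σ|/2 = 194.125.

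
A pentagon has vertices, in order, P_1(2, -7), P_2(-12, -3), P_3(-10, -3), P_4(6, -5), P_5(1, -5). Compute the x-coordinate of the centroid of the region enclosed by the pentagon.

-55/19

Apply the shoelace (surveyor's) formula. First the cross-terms c_i = x_i·y_{i+1} − x_{i+1}·y_i:
  -90, 6, 68, -25, 3  ⇒  2A = -38, A = -19.
Then Σ (x_i + x_{i+1})·c_i = 330, so x̄ = 330 / (6·(-19)) = -55/19.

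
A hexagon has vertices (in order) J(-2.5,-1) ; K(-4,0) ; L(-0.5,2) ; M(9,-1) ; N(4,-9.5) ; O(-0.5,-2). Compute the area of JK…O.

Apply Gauss's area formula: 2A = Σ (x_i·y_{i+1} − x_{i+1}·y_i), indices taken mod 6.
Σ = (-4) + (-8) + (-17.5) + (-81.5) + (-12.75) + (-4.5) = -128.25
Area = |Σ|/2 = 64.125.

64.125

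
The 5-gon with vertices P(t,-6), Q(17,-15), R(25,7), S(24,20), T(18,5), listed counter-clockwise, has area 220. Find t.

Write out the shoelace sum; only the two edges meeting at P involve t:
2·Area = [(18·(-6) − t·5) + (t·(-15) − 17·(-6))] + 586
       = -20·t + 580 = 440
⇒ t = 7.

7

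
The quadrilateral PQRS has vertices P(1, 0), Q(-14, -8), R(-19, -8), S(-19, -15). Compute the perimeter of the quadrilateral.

|PQ| = √((-15)² + (-8)²) = √289 = 17
|QR| = √((-5)² + (0)²) = √25 = 5
|RS| = √((0)² + (-7)²) = √49 = 7
|SP| = √((20)² + (15)²) = √625 = 25
Perimeter = 17 + 5 + 7 + 25 = 54.

54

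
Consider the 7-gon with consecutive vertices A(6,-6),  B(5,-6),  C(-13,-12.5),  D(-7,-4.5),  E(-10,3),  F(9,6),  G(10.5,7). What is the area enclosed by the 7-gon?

216.75

Apply Gauss's area formula: 2A = Σ (x_i·y_{i+1} − x_{i+1}·y_i), indices taken mod 7.
Σ = (-6) + (-140.5) + (-29) + (-66) + (-87) + (0) + (-105) = -433.5
Area = |Σ|/2 = 216.75.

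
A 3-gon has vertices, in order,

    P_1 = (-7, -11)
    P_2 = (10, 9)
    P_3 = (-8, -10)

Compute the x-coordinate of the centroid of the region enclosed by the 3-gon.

Apply the shoelace (surveyor's) formula. First the cross-terms c_i = x_i·y_{i+1} − x_{i+1}·y_i:
  47, -28, 18  ⇒  2A = 37, A = 18.5.
Then Σ (x_i + x_{i+1})·c_i = -185, so x̄ = -185 / (6·18.5) = -5/3.

-5/3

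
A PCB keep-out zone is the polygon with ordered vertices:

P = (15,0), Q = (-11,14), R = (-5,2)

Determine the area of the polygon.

114

Σ = (210) + (48) + (-30) = 228
Area = |Σ|/2 = 114.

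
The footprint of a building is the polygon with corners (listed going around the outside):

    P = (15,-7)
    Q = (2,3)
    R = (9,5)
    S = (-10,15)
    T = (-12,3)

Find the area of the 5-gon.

208

Apply the surveyor's formula: 2A = Σ (x_i·y_{i+1} − x_{i+1}·y_i), indices taken mod 5.
Σ = (59) + (-17) + (185) + (150) + (39) = 416
Area = |Σ|/2 = 208.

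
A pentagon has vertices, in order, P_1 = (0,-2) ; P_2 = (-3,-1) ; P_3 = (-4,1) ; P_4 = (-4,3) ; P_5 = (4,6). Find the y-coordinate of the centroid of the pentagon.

Apply Gauss's area formula. First the cross-terms c_i = x_i·y_{i+1} − x_{i+1}·y_i:
  -6, -7, -8, -36, -8  ⇒  2A = -65, A = -32.5.
Then Σ (y_i + y_{i+1})·c_i = -370, so ȳ = -370 / (6·(-32.5)) = 74/39.

74/39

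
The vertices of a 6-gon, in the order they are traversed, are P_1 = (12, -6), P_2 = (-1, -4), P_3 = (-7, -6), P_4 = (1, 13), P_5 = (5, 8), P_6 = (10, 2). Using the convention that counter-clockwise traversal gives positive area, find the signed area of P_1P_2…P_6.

Apply Gauss's area formula: 2A = Σ (x_i·y_{i+1} − x_{i+1}·y_i), indices taken mod 6.
Σ = (-54) + (-22) + (-85) + (-57) + (-70) + (-84) = -372
Signed area = Σ/2 = -186 (negative ⇒ clockwise traversal).

-186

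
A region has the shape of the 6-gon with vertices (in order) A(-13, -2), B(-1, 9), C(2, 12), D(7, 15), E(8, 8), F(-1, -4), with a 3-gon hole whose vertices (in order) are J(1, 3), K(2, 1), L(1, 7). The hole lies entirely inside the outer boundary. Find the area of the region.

168.5

Outer boundary:
A→B: (-13)(9) − (-1)(-2) = -119
B→C: (-1)(12) − (2)(9) = -30
C→D: (2)(15) − (7)(12) = -54
D→E: (7)(8) − (8)(15) = -64
E→F: (8)(-4) − (-1)(8) = -24
F→A: (-1)(-2) − (-13)(-4) = -50
Σ = -341
Area = |Σ|/2 = 170.5.
Hole:
Cross-terms: -5, 13, -4  ⇒  Σ = 4
Area = |Σ|/2 = 2.
Net area = 170.5 − 2 = 168.5.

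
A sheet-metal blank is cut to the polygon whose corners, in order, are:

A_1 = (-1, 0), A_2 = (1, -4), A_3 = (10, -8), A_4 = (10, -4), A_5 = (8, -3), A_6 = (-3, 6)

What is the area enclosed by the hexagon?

Apply the shoelace formula: 2A = Σ (x_i·y_{i+1} − x_{i+1}·y_i), indices taken mod 6.
Σ = (4) + (32) + (40) + (2) + (39) + (6) = 123
Area = |Σ|/2 = 61.5.

61.5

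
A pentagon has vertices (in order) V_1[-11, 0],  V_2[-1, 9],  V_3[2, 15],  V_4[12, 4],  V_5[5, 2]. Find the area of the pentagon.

139

Apply the shoelace (surveyor's) formula: 2A = Σ (x_i·y_{i+1} − x_{i+1}·y_i), indices taken mod 5.
Σ = (-99) + (-33) + (-172) + (4) + (22) = -278
Area = |Σ|/2 = 139.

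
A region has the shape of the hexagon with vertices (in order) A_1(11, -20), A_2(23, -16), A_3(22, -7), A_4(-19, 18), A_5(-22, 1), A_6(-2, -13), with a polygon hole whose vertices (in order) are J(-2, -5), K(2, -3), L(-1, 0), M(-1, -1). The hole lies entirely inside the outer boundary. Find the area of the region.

Outer boundary:
Σ = (284) + (191) + (263) + (377) + (288) + (183) = 1586
Area = |Σ|/2 = 793.
Hole:
Apply the shoelace (surveyor's) formula: 2A = Σ (x_i·y_{i+1} − x_{i+1}·y_i), indices taken mod 4.
Σ = (16) + (-3) + (1) + (3) = 17
Area = |Σ|/2 = 8.5.
Net area = 793 − 8.5 = 784.5.

784.5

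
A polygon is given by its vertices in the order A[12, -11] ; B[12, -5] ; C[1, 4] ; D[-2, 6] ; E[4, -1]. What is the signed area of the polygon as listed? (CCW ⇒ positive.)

Apply the shoelace (surveyor's) formula: 2A = Σ (x_i·y_{i+1} − x_{i+1}·y_i), indices taken mod 5.
Σ = (72) + (53) + (14) + (-22) + (-32) = 85
Signed area = Σ/2 = 42.5 (positive ⇒ counter-clockwise traversal).

42.5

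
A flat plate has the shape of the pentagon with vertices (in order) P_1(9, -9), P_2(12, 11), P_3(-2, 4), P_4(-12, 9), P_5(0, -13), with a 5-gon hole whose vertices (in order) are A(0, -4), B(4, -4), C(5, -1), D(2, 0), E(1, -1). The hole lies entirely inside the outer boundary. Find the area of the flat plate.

Outer boundary:
Apply the shoelace (surveyor's) formula: 2A = Σ (x_i·y_{i+1} − x_{i+1}·y_i), indices taken mod 5.
Cross-terms: 207, 70, 30, 156, 117  ⇒  Σ = 580
Area = |Σ|/2 = 290.
Hole:
Σ = (16) + (16) + (2) + (-2) + (-4) = 28
Area = |Σ|/2 = 14.
Net area = 290 − 14 = 276.

276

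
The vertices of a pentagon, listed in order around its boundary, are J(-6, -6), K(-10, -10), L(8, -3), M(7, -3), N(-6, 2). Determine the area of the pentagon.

Apply the shoelace formula: 2A = Σ (x_i·y_{i+1} − x_{i+1}·y_i), indices taken mod 5.
Σ = (0) + (110) + (-3) + (-4) + (48) = 151
Area = |Σ|/2 = 75.5.

75.5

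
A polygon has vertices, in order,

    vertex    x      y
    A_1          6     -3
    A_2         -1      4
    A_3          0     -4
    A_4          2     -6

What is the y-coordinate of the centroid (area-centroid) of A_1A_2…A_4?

-47/27

Apply Gauss's area formula. First the cross-terms c_i = x_i·y_{i+1} − x_{i+1}·y_i:
  21, 4, 8, 30  ⇒  2A = 63, A = 31.5.
Then Σ (y_i + y_{i+1})·c_i = -329, so ȳ = -329 / (6·31.5) = -47/27.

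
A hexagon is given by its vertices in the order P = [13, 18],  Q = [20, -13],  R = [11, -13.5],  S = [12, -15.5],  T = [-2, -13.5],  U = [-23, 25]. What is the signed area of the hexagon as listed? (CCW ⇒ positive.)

-978.5

Σ = (-529) + (-127) + (-8.5) + (-193) + (-360.5) + (-739) = -1957
Signed area = Σ/2 = -978.5 (negative ⇒ clockwise traversal).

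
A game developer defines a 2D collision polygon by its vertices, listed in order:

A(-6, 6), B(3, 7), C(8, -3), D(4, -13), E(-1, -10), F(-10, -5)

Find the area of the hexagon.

A→B: (-6)(7) − (3)(6) = -60
B→C: (3)(-3) − (8)(7) = -65
C→D: (8)(-13) − (4)(-3) = -92
D→E: (4)(-10) − (-1)(-13) = -53
E→F: (-1)(-5) − (-10)(-10) = -95
F→A: (-10)(6) − (-6)(-5) = -90
Σ = -455
Area = |Σ|/2 = 227.5.

227.5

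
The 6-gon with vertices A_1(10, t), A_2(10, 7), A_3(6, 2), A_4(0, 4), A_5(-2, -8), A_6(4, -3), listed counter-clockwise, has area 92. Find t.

-6

Write out the shoelace sum; only the two edges meeting at A_1 involve t:
2·Area = [(4·t − 10·(-3)) + (10·7 − 10·t)] + 48
       = -6·t + 148 = 184
⇒ t = -6.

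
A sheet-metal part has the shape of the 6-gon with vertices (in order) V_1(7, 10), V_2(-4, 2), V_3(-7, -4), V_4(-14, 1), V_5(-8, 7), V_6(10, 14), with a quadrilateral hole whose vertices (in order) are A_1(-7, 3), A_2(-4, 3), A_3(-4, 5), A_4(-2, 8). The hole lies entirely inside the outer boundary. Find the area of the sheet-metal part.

Outer boundary:
Apply the shoelace (surveyor's) formula: 2A = Σ (x_i·y_{i+1} − x_{i+1}·y_i), indices taken mod 6.
Cross-terms: 54, 30, -63, -90, -182, 2  ⇒  Σ = -249
Area = |Σ|/2 = 124.5.
Hole:
Apply the shoelace formula: 2A = Σ (x_i·y_{i+1} − x_{i+1}·y_i), indices taken mod 4.
Cross-terms: -9, -8, -22, 50  ⇒  Σ = 11
Area = |Σ|/2 = 5.5.
Net area = 124.5 − 5.5 = 119.

119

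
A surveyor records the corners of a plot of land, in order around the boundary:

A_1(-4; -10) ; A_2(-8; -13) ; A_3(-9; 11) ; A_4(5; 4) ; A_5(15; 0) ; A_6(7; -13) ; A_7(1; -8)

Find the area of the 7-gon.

332

Apply the surveyor's formula: 2A = Σ (x_i·y_{i+1} − x_{i+1}·y_i), indices taken mod 7.
Cross-terms: -28, -205, -91, -60, -195, -43, -42  ⇒  Σ = -664
Area = |Σ|/2 = 332.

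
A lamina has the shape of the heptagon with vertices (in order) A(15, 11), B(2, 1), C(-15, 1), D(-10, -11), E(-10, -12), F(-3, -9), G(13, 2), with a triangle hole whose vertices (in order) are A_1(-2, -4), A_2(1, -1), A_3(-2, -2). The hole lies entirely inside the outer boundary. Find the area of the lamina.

Outer boundary:
Apply the shoelace (surveyor's) formula: 2A = Σ (x_i·y_{i+1} − x_{i+1}·y_i), indices taken mod 7.
Cross-terms: -7, 17, 175, 10, 54, 111, 113  ⇒  Σ = 473
Area = |Σ|/2 = 236.5.
Hole:
Apply the shoelace (surveyor's) formula: 2A = Σ (x_i·y_{i+1} − x_{i+1}·y_i), indices taken mod 3.
Σ = (6) + (-4) + (4) = 6
Area = |Σ|/2 = 3.
Net area = 236.5 − 3 = 233.5.

233.5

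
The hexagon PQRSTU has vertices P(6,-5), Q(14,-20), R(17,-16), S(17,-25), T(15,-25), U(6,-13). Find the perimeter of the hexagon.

56

|PQ| = √((8)² + (-15)²) = √289 = 17
|QR| = √((3)² + (4)²) = √25 = 5
|RS| = √((0)² + (-9)²) = √81 = 9
|ST| = √((-2)² + (0)²) = √4 = 2
|TU| = √((-9)² + (12)²) = √225 = 15
|UP| = √((0)² + (8)²) = √64 = 8
Perimeter = 17 + 5 + 9 + 2 + 15 + 8 = 56.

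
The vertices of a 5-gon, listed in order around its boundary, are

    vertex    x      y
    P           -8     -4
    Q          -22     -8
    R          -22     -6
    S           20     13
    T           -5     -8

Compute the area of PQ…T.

186.5

Apply Gauss's area formula: 2A = Σ (x_i·y_{i+1} − x_{i+1}·y_i), indices taken mod 5.
P→Q: (-8)(-8) − (-22)(-4) = -24
Q→R: (-22)(-6) − (-22)(-8) = -44
R→S: (-22)(13) − (20)(-6) = -166
S→T: (20)(-8) − (-5)(13) = -95
T→P: (-5)(-4) − (-8)(-8) = -44
Σ = -373
Area = |Σ|/2 = 186.5.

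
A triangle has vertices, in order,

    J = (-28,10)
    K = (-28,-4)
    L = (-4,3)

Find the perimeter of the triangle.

64

|JK| = √((0)² + (-14)²) = √196 = 14
|KL| = √((24)² + (7)²) = √625 = 25
|LJ| = √((-24)² + (7)²) = √625 = 25
Perimeter = 14 + 25 + 25 = 64.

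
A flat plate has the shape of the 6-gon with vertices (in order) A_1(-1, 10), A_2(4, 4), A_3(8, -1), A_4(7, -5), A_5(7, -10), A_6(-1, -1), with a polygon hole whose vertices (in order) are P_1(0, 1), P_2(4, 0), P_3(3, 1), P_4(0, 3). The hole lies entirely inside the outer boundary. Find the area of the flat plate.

83.5

Outer boundary:
Apply the shoelace (surveyor's) formula: 2A = Σ (x_i·y_{i+1} − x_{i+1}·y_i), indices taken mod 6.
Cross-terms: -44, -36, -33, -35, -17, -11  ⇒  Σ = -176
Area = |Σ|/2 = 88.
Hole:
Apply the shoelace formula: 2A = Σ (x_i·y_{i+1} − x_{i+1}·y_i), indices taken mod 4.
P_1→P_2: (0)(0) − (4)(1) = -4
P_2→P_3: (4)(1) − (3)(0) = 4
P_3→P_4: (3)(3) − (0)(1) = 9
P_4→P_1: (0)(1) − (0)(3) = 0
Σ = 9
Area = |Σ|/2 = 4.5.
Net area = 88 − 4.5 = 83.5.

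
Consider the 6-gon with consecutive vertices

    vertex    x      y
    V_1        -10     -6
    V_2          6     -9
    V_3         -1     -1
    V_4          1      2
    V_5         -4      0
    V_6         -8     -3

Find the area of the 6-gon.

Apply Gauss's area formula: 2A = Σ (x_i·y_{i+1} − x_{i+1}·y_i), indices taken mod 6.
Σ = (126) + (-15) + (-1) + (8) + (12) + (18) = 148
Area = |Σ|/2 = 74.

74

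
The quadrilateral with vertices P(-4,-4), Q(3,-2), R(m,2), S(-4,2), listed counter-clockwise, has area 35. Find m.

Write out the shoelace sum; only the two edges meeting at R involve m:
2·Area = [(3·2 − m·(-2)) + (m·2 − (-4)·2)] + 44
       = 4·m + 58 = 70
⇒ m = 3.

3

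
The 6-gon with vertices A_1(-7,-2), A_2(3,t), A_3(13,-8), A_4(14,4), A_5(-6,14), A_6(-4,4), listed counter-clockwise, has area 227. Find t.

-1

The doubled signed area Σ (x_i y_{i+1} − x_{i+1} y_i) is linear in t.
With t=0 it equals 434; the coefficient of t is -20 (from the two edges through A_2).
So -20·t + 434 = 2·227 = 454 ⇒ t = -1.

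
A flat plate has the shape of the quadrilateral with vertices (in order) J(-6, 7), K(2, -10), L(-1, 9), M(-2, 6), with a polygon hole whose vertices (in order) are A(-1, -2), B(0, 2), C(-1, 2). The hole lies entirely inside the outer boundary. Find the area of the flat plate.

Outer boundary:
Apply Gauss's area formula: 2A = Σ (x_i·y_{i+1} − x_{i+1}·y_i), indices taken mod 4.
Σ = (46) + (8) + (12) + (22) = 88
Area = |Σ|/2 = 44.
Hole:
Apply the surveyor's formula: 2A = Σ (x_i·y_{i+1} − x_{i+1}·y_i), indices taken mod 3.
A→B: (-1)(2) − (0)(-2) = -2
B→C: (0)(2) − (-1)(2) = 2
C→A: (-1)(-2) − (-1)(2) = 4
Σ = 4
Area = |Σ|/2 = 2.
Net area = 44 − 2 = 42.

42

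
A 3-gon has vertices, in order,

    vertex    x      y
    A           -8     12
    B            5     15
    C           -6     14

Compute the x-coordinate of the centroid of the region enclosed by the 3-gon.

Apply Gauss's area formula. First the cross-terms c_i = x_i·y_{i+1} − x_{i+1}·y_i:
  -180, 160, 40  ⇒  2A = 20, A = 10.
Then Σ (x_i + x_{i+1})·c_i = -180, so x̄ = -180 / (6·10) = -3.

-3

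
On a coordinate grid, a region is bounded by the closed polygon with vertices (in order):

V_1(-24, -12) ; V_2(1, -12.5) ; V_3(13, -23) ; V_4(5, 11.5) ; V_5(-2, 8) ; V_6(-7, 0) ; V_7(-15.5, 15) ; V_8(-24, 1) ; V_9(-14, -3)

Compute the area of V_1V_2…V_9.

628.25

Apply the shoelace (surveyor's) formula: 2A = Σ (x_i·y_{i+1} − x_{i+1}·y_i), indices taken mod 9.
V_1→V_2: (-24)(-12.5) − (1)(-12) = 312
V_2→V_3: (1)(-23) − (13)(-12.5) = 139.5
V_3→V_4: (13)(11.5) − (5)(-23) = 264.5
V_4→V_5: (5)(8) − (-2)(11.5) = 63
V_5→V_6: (-2)(0) − (-7)(8) = 56
V_6→V_7: (-7)(15) − (-15.5)(0) = -105
V_7→V_8: (-15.5)(1) − (-24)(15) = 344.5
V_8→V_9: (-24)(-3) − (-14)(1) = 86
V_9→V_1: (-14)(-12) − (-24)(-3) = 96
Σ = 1256.5
Area = |Σ|/2 = 628.25.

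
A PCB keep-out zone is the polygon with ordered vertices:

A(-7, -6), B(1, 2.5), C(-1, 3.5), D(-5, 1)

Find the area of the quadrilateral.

Apply the shoelace (surveyor's) formula: 2A = Σ (x_i·y_{i+1} − x_{i+1}·y_i), indices taken mod 4.
Cross-terms: -11.5, 6, 16.5, 37  ⇒  Σ = 48
Area = |Σ|/2 = 24.

24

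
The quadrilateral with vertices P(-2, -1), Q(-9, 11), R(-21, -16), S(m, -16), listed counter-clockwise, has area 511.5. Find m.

Write out the shoelace sum; only the two edges meeting at S involve m:
2·Area = [((-21)·(-16) − m·(-16)) + (m·(-1) − (-2)·(-16))] + 344
       = 15·m + 648 = 1023
⇒ m = 25.

25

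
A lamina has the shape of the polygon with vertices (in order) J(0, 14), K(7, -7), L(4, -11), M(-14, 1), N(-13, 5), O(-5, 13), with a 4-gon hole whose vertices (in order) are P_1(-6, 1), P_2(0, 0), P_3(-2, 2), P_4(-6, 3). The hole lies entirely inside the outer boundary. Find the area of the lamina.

275

Outer boundary:
Apply the shoelace formula: 2A = Σ (x_i·y_{i+1} − x_{i+1}·y_i), indices taken mod 6.
Cross-terms: -98, -49, -150, -57, -144, -70  ⇒  Σ = -568
Area = |Σ|/2 = 284.
Hole:
Σ = (0) + (0) + (6) + (12) = 18
Area = |Σ|/2 = 9.
Net area = 284 − 9 = 275.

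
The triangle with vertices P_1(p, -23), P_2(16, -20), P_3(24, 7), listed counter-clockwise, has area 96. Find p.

The doubled signed area Σ (x_i y_{i+1} − x_{i+1} y_i) is linear in p.
With p=0 it equals 408; the coefficient of p is -27 (from the two edges through P_1).
So -27·p + 408 = 2·96 = 192 ⇒ p = 8.

8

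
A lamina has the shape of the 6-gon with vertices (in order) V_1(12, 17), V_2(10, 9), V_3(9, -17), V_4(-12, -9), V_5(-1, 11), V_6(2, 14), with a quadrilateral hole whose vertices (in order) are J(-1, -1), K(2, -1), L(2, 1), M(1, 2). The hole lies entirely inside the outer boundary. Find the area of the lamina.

Outer boundary:
Cross-terms: -62, -251, -285, -141, -36, -134  ⇒  Σ = -909
Area = |Σ|/2 = 454.5.
Hole:
J→K: (-1)(-1) − (2)(-1) = 3
K→L: (2)(1) − (2)(-1) = 4
L→M: (2)(2) − (1)(1) = 3
M→J: (1)(-1) − (-1)(2) = 1
Σ = 11
Area = |Σ|/2 = 5.5.
Net area = 454.5 − 5.5 = 449.

449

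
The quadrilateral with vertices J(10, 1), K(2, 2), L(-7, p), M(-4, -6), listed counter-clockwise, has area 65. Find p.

The doubled signed area Σ (x_i y_{i+1} − x_{i+1} y_i) is linear in p.
With p=0 it equals 130; the coefficient of p is 6 (from the two edges through L).
So 6·p + 130 = 2·65 = 130 ⇒ p = 0.

0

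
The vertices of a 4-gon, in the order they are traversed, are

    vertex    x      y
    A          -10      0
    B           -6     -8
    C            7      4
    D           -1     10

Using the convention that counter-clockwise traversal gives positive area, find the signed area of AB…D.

143

A→B: (-10)(-8) − (-6)(0) = 80
B→C: (-6)(4) − (7)(-8) = 32
C→D: (7)(10) − (-1)(4) = 74
D→A: (-1)(0) − (-10)(10) = 100
Σ = 286
Signed area = Σ/2 = 143 (positive ⇒ counter-clockwise traversal).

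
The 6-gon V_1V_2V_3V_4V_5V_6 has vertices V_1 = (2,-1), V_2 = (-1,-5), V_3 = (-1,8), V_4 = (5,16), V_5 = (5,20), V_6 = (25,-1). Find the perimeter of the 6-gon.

|V_1V_2| = √((-3)² + (-4)²) = √25 = 5
|V_2V_3| = √((0)² + (13)²) = √169 = 13
|V_3V_4| = √((6)² + (8)²) = √100 = 10
|V_4V_5| = √((0)² + (4)²) = √16 = 4
|V_5V_6| = √((20)² + (-21)²) = √841 = 29
|V_6V_1| = √((-23)² + (0)²) = √529 = 23
Perimeter = 5 + 13 + 10 + 4 + 29 + 23 = 84.

84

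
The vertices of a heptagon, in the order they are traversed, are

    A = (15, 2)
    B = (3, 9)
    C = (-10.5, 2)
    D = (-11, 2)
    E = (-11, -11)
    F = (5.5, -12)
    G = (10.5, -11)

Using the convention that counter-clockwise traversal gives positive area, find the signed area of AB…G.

Apply the shoelace (surveyor's) formula: 2A = Σ (x_i·y_{i+1} − x_{i+1}·y_i), indices taken mod 7.
Cross-terms: 129, 100.5, 1, 143, 192.5, 65.5, 186  ⇒  Σ = 817.5
Signed area = Σ/2 = 408.75 (positive ⇒ counter-clockwise traversal).

408.75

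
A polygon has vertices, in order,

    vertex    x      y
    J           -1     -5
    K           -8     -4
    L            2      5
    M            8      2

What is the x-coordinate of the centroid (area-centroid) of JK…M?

Apply Gauss's area formula. First the cross-terms c_i = x_i·y_{i+1} − x_{i+1}·y_i:
  -36, -32, -36, -38  ⇒  2A = -142, A = -71.
Then Σ (x_i + x_{i+1})·c_i = -110, so x̄ = -110 / (6·(-71)) = 55/213.

55/213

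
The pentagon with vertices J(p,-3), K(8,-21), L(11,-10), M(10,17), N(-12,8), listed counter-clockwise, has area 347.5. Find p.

3

Write out the shoelace sum; only the two edges meeting at J involve p:
2·Area = [((-12)·(-3) − p·8) + (p·(-21) − 8·(-3))] + 722
       = -29·p + 782 = 695
⇒ p = 3.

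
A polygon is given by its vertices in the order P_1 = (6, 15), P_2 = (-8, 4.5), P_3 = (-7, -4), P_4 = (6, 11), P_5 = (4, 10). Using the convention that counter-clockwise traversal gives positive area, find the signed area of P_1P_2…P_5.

86.75

Apply Gauss's area formula: 2A = Σ (x_i·y_{i+1} − x_{i+1}·y_i), indices taken mod 5.
P_1→P_2: (6)(4.5) − (-8)(15) = 147
P_2→P_3: (-8)(-4) − (-7)(4.5) = 63.5
P_3→P_4: (-7)(11) − (6)(-4) = -53
P_4→P_5: (6)(10) − (4)(11) = 16
P_5→P_1: (4)(15) − (6)(10) = 0
Σ = 173.5
Signed area = Σ/2 = 86.75 (positive ⇒ counter-clockwise traversal).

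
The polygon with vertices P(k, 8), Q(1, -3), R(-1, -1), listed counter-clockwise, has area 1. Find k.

The doubled signed area Σ (x_i y_{i+1} − x_{i+1} y_i) is linear in k.
With k=0 it equals -20; the coefficient of k is -2 (from the two edges through P).
So -2·k + -20 = 2·1 = 2 ⇒ k = -11.

-11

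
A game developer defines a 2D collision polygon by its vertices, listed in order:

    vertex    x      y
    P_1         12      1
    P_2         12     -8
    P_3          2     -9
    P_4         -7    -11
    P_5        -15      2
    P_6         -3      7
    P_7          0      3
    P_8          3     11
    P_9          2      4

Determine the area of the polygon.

Apply Gauss's area formula: 2A = Σ (x_i·y_{i+1} − x_{i+1}·y_i), indices taken mod 9.
P_1→P_2: (12)(-8) − (12)(1) = -108
P_2→P_3: (12)(-9) − (2)(-8) = -92
P_3→P_4: (2)(-11) − (-7)(-9) = -85
P_4→P_5: (-7)(2) − (-15)(-11) = -179
P_5→P_6: (-15)(7) − (-3)(2) = -99
P_6→P_7: (-3)(3) − (0)(7) = -9
P_7→P_8: (0)(11) − (3)(3) = -9
P_8→P_9: (3)(4) − (2)(11) = -10
P_9→P_1: (2)(1) − (12)(4) = -46
Σ = -637
Area = |Σ|/2 = 318.5.

318.5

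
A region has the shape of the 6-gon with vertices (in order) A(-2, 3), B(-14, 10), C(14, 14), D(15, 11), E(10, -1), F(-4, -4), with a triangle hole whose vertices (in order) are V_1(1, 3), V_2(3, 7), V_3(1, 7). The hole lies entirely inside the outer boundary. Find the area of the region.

Outer boundary:
Cross-terms: 22, -336, -56, -125, -44, -20  ⇒  Σ = -559
Area = |Σ|/2 = 279.5.
Hole:
Apply the shoelace (surveyor's) formula: 2A = Σ (x_i·y_{i+1} − x_{i+1}·y_i), indices taken mod 3.
Σ = (-2) + (14) + (-4) = 8
Area = |Σ|/2 = 4.
Net area = 279.5 − 4 = 275.5.

275.5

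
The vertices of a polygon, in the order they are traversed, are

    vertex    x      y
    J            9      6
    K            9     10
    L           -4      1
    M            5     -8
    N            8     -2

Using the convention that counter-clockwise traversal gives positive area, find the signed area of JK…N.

116

Apply the shoelace (surveyor's) formula: 2A = Σ (x_i·y_{i+1} − x_{i+1}·y_i), indices taken mod 5.
Σ = (36) + (49) + (27) + (54) + (66) = 232
Signed area = Σ/2 = 116 (positive ⇒ counter-clockwise traversal).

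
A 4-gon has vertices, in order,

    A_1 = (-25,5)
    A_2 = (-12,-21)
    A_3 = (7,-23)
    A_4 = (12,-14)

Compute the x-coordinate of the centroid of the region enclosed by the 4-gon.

-173/28

Apply Gauss's area formula. First the cross-terms c_i = x_i·y_{i+1} − x_{i+1}·y_i:
  585, 423, 178, -290  ⇒  2A = 896, A = 448.
Then Σ (x_i + x_{i+1})·c_i = -16608, so x̄ = -16608 / (6·448) = -173/28.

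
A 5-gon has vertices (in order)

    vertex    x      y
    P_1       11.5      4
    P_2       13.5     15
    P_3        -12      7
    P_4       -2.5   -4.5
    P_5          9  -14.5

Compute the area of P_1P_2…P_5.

372

Apply the shoelace formula: 2A = Σ (x_i·y_{i+1} − x_{i+1}·y_i), indices taken mod 5.
Cross-terms: 118.5, 274.5, 71.5, 76.75, 202.75  ⇒  Σ = 744
Area = |Σ|/2 = 372.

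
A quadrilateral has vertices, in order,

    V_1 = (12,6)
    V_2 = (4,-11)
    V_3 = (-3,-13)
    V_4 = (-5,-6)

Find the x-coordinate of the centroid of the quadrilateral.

Apply the shoelace (surveyor's) formula. First the cross-terms c_i = x_i·y_{i+1} − x_{i+1}·y_i:
  -156, -85, -47, 42  ⇒  2A = -246, A = -123.
Then Σ (x_i + x_{i+1})·c_i = -1911, so x̄ = -1911 / (6·(-123)) = 637/246.

637/246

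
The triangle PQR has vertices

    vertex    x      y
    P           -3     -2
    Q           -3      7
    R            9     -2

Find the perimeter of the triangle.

36

|PQ| = √((0)² + (9)²) = √81 = 9
|QR| = √((12)² + (-9)²) = √225 = 15
|RP| = √((-12)² + (0)²) = √144 = 12
Perimeter = 9 + 15 + 12 = 36.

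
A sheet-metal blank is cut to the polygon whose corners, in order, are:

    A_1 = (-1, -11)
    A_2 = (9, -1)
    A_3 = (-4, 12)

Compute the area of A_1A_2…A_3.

Apply the shoelace formula: 2A = Σ (x_i·y_{i+1} − x_{i+1}·y_i), indices taken mod 3.
Cross-terms: 100, 104, 56  ⇒  Σ = 260
Area = |Σ|/2 = 130.

130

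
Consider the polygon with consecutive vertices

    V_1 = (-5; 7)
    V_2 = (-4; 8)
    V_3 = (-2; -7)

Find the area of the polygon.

8.5

Σ = (-12) + (44) + (-49) = -17
Area = |Σ|/2 = 8.5.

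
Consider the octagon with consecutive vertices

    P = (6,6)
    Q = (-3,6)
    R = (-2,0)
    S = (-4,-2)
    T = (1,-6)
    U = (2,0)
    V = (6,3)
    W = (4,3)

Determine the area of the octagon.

Apply the shoelace (surveyor's) formula: 2A = Σ (x_i·y_{i+1} − x_{i+1}·y_i), indices taken mod 8.
Cross-terms: 54, 12, 4, 26, 12, 6, 6, 6  ⇒  Σ = 126
Area = |Σ|/2 = 63.

63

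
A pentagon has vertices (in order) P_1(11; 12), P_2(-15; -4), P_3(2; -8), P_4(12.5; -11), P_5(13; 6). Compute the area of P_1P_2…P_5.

325

Apply the shoelace formula: 2A = Σ (x_i·y_{i+1} − x_{i+1}·y_i), indices taken mod 5.
Σ = (136) + (128) + (78) + (218) + (90) = 650
Area = |Σ|/2 = 325.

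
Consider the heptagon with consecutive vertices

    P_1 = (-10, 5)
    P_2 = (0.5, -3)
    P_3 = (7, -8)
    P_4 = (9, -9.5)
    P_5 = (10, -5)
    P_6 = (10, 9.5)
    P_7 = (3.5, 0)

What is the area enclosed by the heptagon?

114.625

Apply the shoelace (surveyor's) formula: 2A = Σ (x_i·y_{i+1} − x_{i+1}·y_i), indices taken mod 7.
P_1→P_2: (-10)(-3) − (0.5)(5) = 27.5
P_2→P_3: (0.5)(-8) − (7)(-3) = 17
P_3→P_4: (7)(-9.5) − (9)(-8) = 5.5
P_4→P_5: (9)(-5) − (10)(-9.5) = 50
P_5→P_6: (10)(9.5) − (10)(-5) = 145
P_6→P_7: (10)(0) − (3.5)(9.5) = -33.25
P_7→P_1: (3.5)(5) − (-10)(0) = 17.5
Σ = 229.25
Area = |Σ|/2 = 114.625.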